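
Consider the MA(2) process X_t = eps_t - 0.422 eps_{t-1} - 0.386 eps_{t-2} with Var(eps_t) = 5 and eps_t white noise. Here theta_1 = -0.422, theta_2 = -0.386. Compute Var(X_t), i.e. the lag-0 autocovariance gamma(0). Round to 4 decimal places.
\gamma(0) = 6.6354

For an MA(q) process X_t = eps_t + sum_i theta_i eps_{t-i} with
Var(eps_t) = sigma^2, the variance is
  gamma(0) = sigma^2 * (1 + sum_i theta_i^2).
  sum_i theta_i^2 = (-0.422)^2 + (-0.386)^2 = 0.178084 + 0.148996 = 0.32708.
  gamma(0) = 5 * (1 + 0.32708) = 5 * 1.32708 = 6.6354.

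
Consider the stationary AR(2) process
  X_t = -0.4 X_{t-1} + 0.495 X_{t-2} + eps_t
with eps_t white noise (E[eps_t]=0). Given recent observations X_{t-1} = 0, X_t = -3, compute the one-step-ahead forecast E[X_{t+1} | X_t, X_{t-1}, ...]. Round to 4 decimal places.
E[X_{t+1} \mid \mathcal F_t] = 1.2000

For an AR(p) model X_t = c + sum_i phi_i X_{t-i} + eps_t, the
one-step-ahead conditional mean is
  E[X_{t+1} | X_t, ...] = c + sum_i phi_i X_{t+1-i}.
Substitute known values:
  E[X_{t+1} | ...] = (-0.4) * (-3) + (0.495) * (0)
                   = 1.2000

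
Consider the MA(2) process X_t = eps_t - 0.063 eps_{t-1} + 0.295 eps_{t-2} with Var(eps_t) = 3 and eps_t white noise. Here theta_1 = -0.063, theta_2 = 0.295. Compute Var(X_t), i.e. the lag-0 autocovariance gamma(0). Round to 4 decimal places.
\gamma(0) = 3.2730

For an MA(q) process X_t = eps_t + sum_i theta_i eps_{t-i} with
Var(eps_t) = sigma^2, the variance is
  gamma(0) = sigma^2 * (1 + sum_i theta_i^2).
  sum_i theta_i^2 = (-0.063)^2 + (0.295)^2 = 0.003969 + 0.087025 = 0.090994.
  gamma(0) = 3 * (1 + 0.090994) = 3 * 1.090994 = 3.272982, which rounds to 3.2730.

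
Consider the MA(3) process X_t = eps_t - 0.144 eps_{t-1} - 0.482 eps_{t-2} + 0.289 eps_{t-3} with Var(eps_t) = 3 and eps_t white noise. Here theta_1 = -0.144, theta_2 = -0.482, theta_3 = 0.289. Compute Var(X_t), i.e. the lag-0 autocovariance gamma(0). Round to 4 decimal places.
\gamma(0) = 4.0097

For an MA(q) process X_t = eps_t + sum_i theta_i eps_{t-i} with
Var(eps_t) = sigma^2, the variance is
  gamma(0) = sigma^2 * (1 + sum_i theta_i^2).
  sum_i theta_i^2 = (-0.144)^2 + (-0.482)^2 + (0.289)^2 = 0.020736 + 0.232324 + 0.083521 = 0.336581.
  gamma(0) = 3 * (1 + 0.336581) = 3 * 1.336581 = 4.009743, which rounds to 4.0097.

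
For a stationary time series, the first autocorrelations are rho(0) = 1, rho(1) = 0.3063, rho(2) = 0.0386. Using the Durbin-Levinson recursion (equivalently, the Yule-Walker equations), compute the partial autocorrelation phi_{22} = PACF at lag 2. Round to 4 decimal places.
\phi_{22} = -0.0609

The PACF at lag k is phi_{kk}, the last component of the solution
to the Yule-Walker system G_k phi = r_k where
  (G_k)_{ij} = rho(|i - j|), (r_k)_i = rho(i), i,j = 1..k.
Equivalently, Durbin-Levinson gives phi_{kk} iteratively:
  phi_{11} = rho(1)
  phi_{kk} = [rho(k) - sum_{j=1..k-1} phi_{k-1,j} rho(k-j)]
            / [1 - sum_{j=1..k-1} phi_{k-1,j} rho(j)],
  phi_{k,j} = phi_{k-1,j} - phi_{kk} phi_{k-1,k-j},  j = 1..k-1.
Step k = 1:
  phi_11 = rho(1) = 0.3063.
Step k = 2:
  phi_22 = [rho(2) - phi_11 rho(1)] / [1 - phi_11 rho(1)] = [0.0386 - (0.3063)(0.3063)] / [1 - (0.3063)(0.3063)]
         = -0.05521969 / 0.90618031 = -0.0609.
Therefore phi_{22} = -0.0609.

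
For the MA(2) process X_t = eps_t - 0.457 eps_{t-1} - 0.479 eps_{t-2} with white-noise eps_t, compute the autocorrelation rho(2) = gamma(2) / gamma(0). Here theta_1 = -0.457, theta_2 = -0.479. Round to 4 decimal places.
\rho(2) = -0.3330

For an MA(q) process with theta_0 = 1, the autocovariance is
  gamma(k) = sigma^2 * sum_{i=0..q-k} theta_i * theta_{i+k},
and rho(k) = gamma(k) / gamma(0). Sigma^2 cancels.
  numerator   = (1)*(-0.479) = -0.479.
  denominator = (1)^2 + (-0.457)^2 + (-0.479)^2 = 1.43829.
  rho(2) = -0.479 / 1.43829 = -0.3330.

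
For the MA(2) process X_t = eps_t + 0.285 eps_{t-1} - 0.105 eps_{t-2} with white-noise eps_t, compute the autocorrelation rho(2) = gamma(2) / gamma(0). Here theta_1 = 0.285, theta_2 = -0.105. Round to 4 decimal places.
\rho(2) = -0.0961

For an MA(q) process with theta_0 = 1, the autocovariance is
  gamma(k) = sigma^2 * sum_{i=0..q-k} theta_i * theta_{i+k},
and rho(k) = gamma(k) / gamma(0). Sigma^2 cancels.
  numerator   = (1)*(-0.105) = -0.105.
  denominator = (1)^2 + (0.285)^2 + (-0.105)^2 = 1.09225.
  rho(2) = -0.105 / 1.09225 = -0.0961.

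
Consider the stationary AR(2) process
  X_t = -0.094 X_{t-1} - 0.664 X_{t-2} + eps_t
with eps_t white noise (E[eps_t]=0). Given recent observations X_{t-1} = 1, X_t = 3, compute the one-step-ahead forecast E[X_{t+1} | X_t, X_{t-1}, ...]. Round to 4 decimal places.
E[X_{t+1} \mid \mathcal F_t] = -0.9460

For an AR(p) model X_t = c + sum_i phi_i X_{t-i} + eps_t, the
one-step-ahead conditional mean is
  E[X_{t+1} | X_t, ...] = c + sum_i phi_i X_{t+1-i}.
Substitute known values:
  E[X_{t+1} | ...] = (-0.094) * (3) + (-0.664) * (1)
                   = -0.9460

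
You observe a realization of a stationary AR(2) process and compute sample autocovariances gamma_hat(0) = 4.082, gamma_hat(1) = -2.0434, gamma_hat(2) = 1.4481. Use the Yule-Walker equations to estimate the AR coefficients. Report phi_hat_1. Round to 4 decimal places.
\hat\phi_{1} = -0.4310

The Yule-Walker equations for an AR(p) process read, in matrix form,
  Gamma_p phi = r_p,   with   (Gamma_p)_{ij} = gamma(|i - j|),
                       (r_p)_i = gamma(i),   i,j = 1..p.
Substitute the sample gammas (Toeplitz matrix and right-hand side of size 2):
  Gamma_p = [[4.082, -2.0434], [-2.0434, 4.082]]
  r_p     = [-2.0434, 1.4481]
Written out:
  4.082 phi_1 - 2.0434 phi_2 = -2.0434
  -2.0434 phi_1 + 4.082 phi_2 = 1.4481
Solve by Cramer's rule:
  det = gamma(0)^2 - gamma(1)^2 = (4.082)^2 - (-2.0434)^2 = 16.662724 - 4.17548356 = 12.48724044
  phi_hat_1 = [gamma(1) gamma(0) - gamma(1) gamma(2)] / det = [(-2.0434)(4.082) - (-2.0434)(1.4481)] / 12.48724044 = -5.38211126 / 12.48724044 = -0.431
  phi_hat_2 = [gamma(0) gamma(2) - gamma(1)^2] / det = [(4.082)(1.4481) - (-2.0434)^2] / 12.48724044 = 1.73566064 / 12.48724044 = 0.139
So phi_hat = [-0.4310, 0.1390].
Therefore phi_hat_1 = -0.4310.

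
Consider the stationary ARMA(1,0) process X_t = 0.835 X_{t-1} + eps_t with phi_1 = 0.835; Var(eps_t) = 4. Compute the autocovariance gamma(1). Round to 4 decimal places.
\gamma(1) = 11.0313

Multiply the model equation by X_{t-k} and take expectations. With theta_0 = psi_0 = 1 and psi_j the MA(infinity) weights, this gives
  gamma(k) - sum_i phi_i gamma(k-i) = c_k,
  c_k = sigma^2 * sum_{j=k..q} theta_j psi_{j-k}   (c_k = 0 for k > q),
using gamma(-m) = gamma(m).
Pure AR (q = 0): c_0 = sigma^2 = 4, c_k = 0 for k >= 1.
Equations for k = 0 and k = 1 (AR order 1):
  gamma(0) = phi_1 gamma(1) + c_0
  gamma(1) = phi_1 gamma(0) + c_1
Substituting the second into the first: gamma(0) (1 - phi_1^2) = c_0 + phi_1 c_1, so
  gamma(0) = c_0 / (1 - phi_1^2) = 4 / (1 - (0.835)^2) = 4 / 0.302775 = 13.21113.
  gamma(1) = phi_1 gamma(0) = (0.835)(13.21113) = 11.031294.
Therefore gamma(1) = 11.0313 (to 4 decimal places).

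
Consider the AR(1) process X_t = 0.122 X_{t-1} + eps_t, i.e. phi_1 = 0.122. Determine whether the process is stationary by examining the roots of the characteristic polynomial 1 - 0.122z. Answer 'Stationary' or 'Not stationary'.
\text{Stationary}

The AR(p) characteristic polynomial is P(z) = 1 - 0.122z.
Stationarity requires all roots to lie outside the unit circle, i.e. |z| > 1 for every root.
This is linear in z: 1 + (-0.122) z = 0  =>  z = -1/(-0.122) = 8.196721,  |z| = 8.196721.
Moduli of all roots: 8.1967.
All moduli strictly greater than 1? Yes.
Verdict: Stationary.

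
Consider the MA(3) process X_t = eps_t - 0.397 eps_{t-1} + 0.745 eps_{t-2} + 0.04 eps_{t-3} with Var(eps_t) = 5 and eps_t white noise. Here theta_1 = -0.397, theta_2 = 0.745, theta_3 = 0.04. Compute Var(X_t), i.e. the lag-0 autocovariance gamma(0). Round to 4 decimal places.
\gamma(0) = 8.5712

For an MA(q) process X_t = eps_t + sum_i theta_i eps_{t-i} with
Var(eps_t) = sigma^2, the variance is
  gamma(0) = sigma^2 * (1 + sum_i theta_i^2).
  sum_i theta_i^2 = (-0.397)^2 + (0.745)^2 + (0.04)^2 = 0.157609 + 0.555025 + 0.0016 = 0.714234.
  gamma(0) = 5 * (1 + 0.714234) = 5 * 1.714234 = 8.57117, which rounds to 8.5712.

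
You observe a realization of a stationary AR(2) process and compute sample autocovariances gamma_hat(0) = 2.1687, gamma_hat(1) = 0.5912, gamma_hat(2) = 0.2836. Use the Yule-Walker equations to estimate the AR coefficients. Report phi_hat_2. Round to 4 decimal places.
\hat\phi_{2} = 0.0610

The Yule-Walker equations for an AR(p) process read, in matrix form,
  Gamma_p phi = r_p,   with   (Gamma_p)_{ij} = gamma(|i - j|),
                       (r_p)_i = gamma(i),   i,j = 1..p.
Substitute the sample gammas (Toeplitz matrix and right-hand side of size 2):
  Gamma_p = [[2.1687, 0.5912], [0.5912, 2.1687]]
  r_p     = [0.5912, 0.2836]
Written out:
  2.1687 phi_1 + 0.5912 phi_2 = 0.5912
  0.5912 phi_1 + 2.1687 phi_2 = 0.2836
Solve by Cramer's rule:
  det = gamma(0)^2 - gamma(1)^2 = (2.1687)^2 - (0.5912)^2 = 4.70325969 - 0.34951744 = 4.35374225
  phi_hat_1 = [gamma(1) gamma(0) - gamma(1) gamma(2)] / det = [(0.5912)(2.1687) - (0.5912)(0.2836)] / 4.35374225 = 1.11447112 / 4.35374225 = 0.256
  phi_hat_2 = [gamma(0) gamma(2) - gamma(1)^2] / det = [(2.1687)(0.2836) - (0.5912)^2] / 4.35374225 = 0.26552588 / 4.35374225 = 0.061
So phi_hat = [0.2560, 0.0610].
Therefore phi_hat_2 = 0.0610.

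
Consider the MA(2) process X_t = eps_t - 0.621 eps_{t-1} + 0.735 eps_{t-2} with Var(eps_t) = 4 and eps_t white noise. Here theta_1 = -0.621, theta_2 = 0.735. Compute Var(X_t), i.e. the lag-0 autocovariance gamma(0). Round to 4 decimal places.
\gamma(0) = 7.7035

For an MA(q) process X_t = eps_t + sum_i theta_i eps_{t-i} with
Var(eps_t) = sigma^2, the variance is
  gamma(0) = sigma^2 * (1 + sum_i theta_i^2).
  sum_i theta_i^2 = (-0.621)^2 + (0.735)^2 = 0.385641 + 0.540225 = 0.925866.
  gamma(0) = 4 * (1 + 0.925866) = 4 * 1.925866 = 7.703464, which rounds to 7.7035.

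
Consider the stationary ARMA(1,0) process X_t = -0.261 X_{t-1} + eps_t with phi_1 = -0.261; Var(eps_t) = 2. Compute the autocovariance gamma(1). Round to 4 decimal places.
\gamma(1) = -0.5602

Multiply the model equation by X_{t-k} and take expectations. With theta_0 = psi_0 = 1 and psi_j the MA(infinity) weights, this gives
  gamma(k) - sum_i phi_i gamma(k-i) = c_k,
  c_k = sigma^2 * sum_{j=k..q} theta_j psi_{j-k}   (c_k = 0 for k > q),
using gamma(-m) = gamma(m).
Pure AR (q = 0): c_0 = sigma^2 = 2, c_k = 0 for k >= 1.
Equations for k = 0 and k = 1 (AR order 1):
  gamma(0) = phi_1 gamma(1) + c_0
  gamma(1) = phi_1 gamma(0) + c_1
Substituting the second into the first: gamma(0) (1 - phi_1^2) = c_0 + phi_1 c_1, so
  gamma(0) = c_0 / (1 - phi_1^2) = 2 / (1 - (-0.261)^2) = 2 / 0.931879 = 2.146201.
  gamma(1) = phi_1 gamma(0) = (-0.261)(2.146201) = -0.560159.
Therefore gamma(1) = -0.5602 (to 4 decimal places).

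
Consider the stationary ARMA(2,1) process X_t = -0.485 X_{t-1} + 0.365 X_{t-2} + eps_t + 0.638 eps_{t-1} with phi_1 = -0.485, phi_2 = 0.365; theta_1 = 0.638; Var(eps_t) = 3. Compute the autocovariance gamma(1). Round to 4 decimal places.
\gamma(1) = 0.2703

Multiply the model equation by X_{t-k} and take expectations. With theta_0 = psi_0 = 1 and psi_j the MA(infinity) weights, this gives
  gamma(k) - sum_i phi_i gamma(k-i) = c_k,
  c_k = sigma^2 * sum_{j=k..q} theta_j psi_{j-k}   (c_k = 0 for k > q),
using gamma(-m) = gamma(m).
psi-weights needed (psi_j = theta_j + sum_i phi_i psi_{j-i}):
  psi_1 = theta_1 + phi_1 = 0.638 + (-0.485) = 0.153
Right-hand sides:
  c_0 = sigma^2 (1 + theta_1 psi_1) = 3 * (1 + (0.638)(0.153)) = 3 * 1.097614 = 3.292842
  c_1 = sigma^2 theta_1 = 3 * (0.638) = 1.914
  c_2 = 0
Equations for k = 0, 1, 2 (AR order 2, c_2 = 0):
  (E0) gamma(0) = phi_1 gamma(1) + phi_2 gamma(2) + c_0
  (E1) gamma(1) = phi_1 gamma(0) + phi_2 gamma(1) + c_1
  (E2) gamma(2) = phi_1 gamma(1) + phi_2 gamma(0)
From (E1): gamma(1) = A gamma(0) + B with
  A = phi_1 / (1 - phi_2) = -0.485 / 0.635 = -0.76378,   B = c_1 / (1 - phi_2) = 1.914 / 0.635 = 3.014173.
Insert (E2) into (E0): gamma(0) (1 - phi_2^2) = phi_1 (1 + phi_2) gamma(1) + c_0.
  phi_1 (1 + phi_2) = (-0.485)(1.365) = -0.662025,   1 - phi_2^2 = 0.866775.
Replace gamma(1) by A gamma(0) + B and collect gamma(0):
  gamma(0) [0.866775 - (-0.662025)(-0.76378)] = (-0.662025)(3.014173) + 3.292842
  gamma(0) * 0.361134 = 1.297384
  gamma(0) = 1.297384 / 0.361134 = 3.592529.
  gamma(1) = A gamma(0) + B = (-0.76378)(3.592529) + (3.014173) = 0.270273.
Therefore gamma(1) = 0.2703 (to 4 decimal places).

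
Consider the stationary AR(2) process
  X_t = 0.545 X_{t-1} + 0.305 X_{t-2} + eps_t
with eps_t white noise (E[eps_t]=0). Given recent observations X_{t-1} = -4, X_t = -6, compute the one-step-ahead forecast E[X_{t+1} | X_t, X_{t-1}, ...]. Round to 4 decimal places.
E[X_{t+1} \mid \mathcal F_t] = -4.4900

For an AR(p) model X_t = c + sum_i phi_i X_{t-i} + eps_t, the
one-step-ahead conditional mean is
  E[X_{t+1} | X_t, ...] = c + sum_i phi_i X_{t+1-i}.
Substitute known values:
  E[X_{t+1} | ...] = (0.545) * (-6) + (0.305) * (-4)
                   = -4.4900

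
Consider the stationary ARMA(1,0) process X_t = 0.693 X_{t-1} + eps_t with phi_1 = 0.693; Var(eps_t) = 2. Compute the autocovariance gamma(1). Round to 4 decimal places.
\gamma(1) = 2.6667

Multiply the model equation by X_{t-k} and take expectations. With theta_0 = psi_0 = 1 and psi_j the MA(infinity) weights, this gives
  gamma(k) - sum_i phi_i gamma(k-i) = c_k,
  c_k = sigma^2 * sum_{j=k..q} theta_j psi_{j-k}   (c_k = 0 for k > q),
using gamma(-m) = gamma(m).
Pure AR (q = 0): c_0 = sigma^2 = 2, c_k = 0 for k >= 1.
Equations for k = 0 and k = 1 (AR order 1):
  gamma(0) = phi_1 gamma(1) + c_0
  gamma(1) = phi_1 gamma(0) + c_1
Substituting the second into the first: gamma(0) (1 - phi_1^2) = c_0 + phi_1 c_1, so
  gamma(0) = c_0 / (1 - phi_1^2) = 2 / (1 - (0.693)^2) = 2 / 0.519751 = 3.847996.
  gamma(1) = phi_1 gamma(0) = (0.693)(3.847996) = 2.666662.
Therefore gamma(1) = 2.6667 (to 4 decimal places).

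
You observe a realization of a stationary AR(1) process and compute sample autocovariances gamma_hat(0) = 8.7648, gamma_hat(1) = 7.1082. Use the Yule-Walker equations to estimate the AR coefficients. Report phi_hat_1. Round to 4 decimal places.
\hat\phi_{1} = 0.8110

The Yule-Walker equations for an AR(p) process read, in matrix form,
  Gamma_p phi = r_p,   with   (Gamma_p)_{ij} = gamma(|i - j|),
                       (r_p)_i = gamma(i),   i,j = 1..p.
Substitute the sample gammas (Toeplitz matrix and right-hand side of size 1):
  Gamma_p = [[8.7648]]
  r_p     = [7.1082]
With p = 1 this is the single equation gamma(0) phi_1 = gamma(1):
  phi_hat_1 = gamma(1) / gamma(0) = 7.1082 / 8.7648 = 0.8110.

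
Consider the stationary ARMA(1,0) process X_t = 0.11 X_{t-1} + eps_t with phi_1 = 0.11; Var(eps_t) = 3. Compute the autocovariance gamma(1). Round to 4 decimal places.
\gamma(1) = 0.3340

Multiply the model equation by X_{t-k} and take expectations. With theta_0 = psi_0 = 1 and psi_j the MA(infinity) weights, this gives
  gamma(k) - sum_i phi_i gamma(k-i) = c_k,
  c_k = sigma^2 * sum_{j=k..q} theta_j psi_{j-k}   (c_k = 0 for k > q),
using gamma(-m) = gamma(m).
Pure AR (q = 0): c_0 = sigma^2 = 3, c_k = 0 for k >= 1.
Equations for k = 0 and k = 1 (AR order 1):
  gamma(0) = phi_1 gamma(1) + c_0
  gamma(1) = phi_1 gamma(0) + c_1
Substituting the second into the first: gamma(0) (1 - phi_1^2) = c_0 + phi_1 c_1, so
  gamma(0) = c_0 / (1 - phi_1^2) = 3 / (1 - (0.11)^2) = 3 / 0.9879 = 3.036745.
  gamma(1) = phi_1 gamma(0) = (0.11)(3.036745) = 0.334042.
Therefore gamma(1) = 0.3340 (to 4 decimal places).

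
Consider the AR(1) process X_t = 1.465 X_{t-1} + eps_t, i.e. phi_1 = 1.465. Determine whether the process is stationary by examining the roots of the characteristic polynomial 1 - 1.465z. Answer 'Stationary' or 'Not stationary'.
\text{Not stationary}

The AR(p) characteristic polynomial is P(z) = 1 - 1.465z.
Stationarity requires all roots to lie outside the unit circle, i.e. |z| > 1 for every root.
This is linear in z: 1 + (-1.465) z = 0  =>  z = -1/(-1.465) = 0.682594,  |z| = 0.682594.
Moduli of all roots: 0.6826.
All moduli strictly greater than 1? No.
Verdict: Not stationary.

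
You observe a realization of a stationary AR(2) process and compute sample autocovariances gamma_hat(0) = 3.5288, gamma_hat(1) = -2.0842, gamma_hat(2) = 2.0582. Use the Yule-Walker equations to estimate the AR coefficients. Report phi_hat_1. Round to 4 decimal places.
\hat\phi_{1} = -0.3780

The Yule-Walker equations for an AR(p) process read, in matrix form,
  Gamma_p phi = r_p,   with   (Gamma_p)_{ij} = gamma(|i - j|),
                       (r_p)_i = gamma(i),   i,j = 1..p.
Substitute the sample gammas (Toeplitz matrix and right-hand side of size 2):
  Gamma_p = [[3.5288, -2.0842], [-2.0842, 3.5288]]
  r_p     = [-2.0842, 2.0582]
Written out:
  3.5288 phi_1 - 2.0842 phi_2 = -2.0842
  -2.0842 phi_1 + 3.5288 phi_2 = 2.0582
Solve by Cramer's rule:
  det = gamma(0)^2 - gamma(1)^2 = (3.5288)^2 - (-2.0842)^2 = 12.45242944 - 4.34388964 = 8.1085398
  phi_hat_1 = [gamma(1) gamma(0) - gamma(1) gamma(2)] / det = [(-2.0842)(3.5288) - (-2.0842)(2.0582)] / 8.1085398 = -3.06502452 / 8.1085398 = -0.378
  phi_hat_2 = [gamma(0) gamma(2) - gamma(1)^2] / det = [(3.5288)(2.0582) - (-2.0842)^2] / 8.1085398 = 2.91908652 / 8.1085398 = 0.36
So phi_hat = [-0.3780, 0.3600].
Therefore phi_hat_1 = -0.3780.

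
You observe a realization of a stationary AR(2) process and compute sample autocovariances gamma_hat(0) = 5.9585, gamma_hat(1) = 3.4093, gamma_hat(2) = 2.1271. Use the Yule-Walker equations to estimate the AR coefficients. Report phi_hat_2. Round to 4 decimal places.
\hat\phi_{2} = 0.0440

The Yule-Walker equations for an AR(p) process read, in matrix form,
  Gamma_p phi = r_p,   with   (Gamma_p)_{ij} = gamma(|i - j|),
                       (r_p)_i = gamma(i),   i,j = 1..p.
Substitute the sample gammas (Toeplitz matrix and right-hand side of size 2):
  Gamma_p = [[5.9585, 3.4093], [3.4093, 5.9585]]
  r_p     = [3.4093, 2.1271]
Written out:
  5.9585 phi_1 + 3.4093 phi_2 = 3.4093
  3.4093 phi_1 + 5.9585 phi_2 = 2.1271
Solve by Cramer's rule:
  det = gamma(0)^2 - gamma(1)^2 = (5.9585)^2 - (3.4093)^2 = 35.50372225 - 11.62332649 = 23.88039576
  phi_hat_1 = [gamma(1) gamma(0) - gamma(1) gamma(2)] / det = [(3.4093)(5.9585) - (3.4093)(2.1271)] / 23.88039576 = 13.06239202 / 23.88039576 = 0.547
  phi_hat_2 = [gamma(0) gamma(2) - gamma(1)^2] / det = [(5.9585)(2.1271) - (3.4093)^2] / 23.88039576 = 1.05099886 / 23.88039576 = 0.044
So phi_hat = [0.5470, 0.0440].
Therefore phi_hat_2 = 0.0440.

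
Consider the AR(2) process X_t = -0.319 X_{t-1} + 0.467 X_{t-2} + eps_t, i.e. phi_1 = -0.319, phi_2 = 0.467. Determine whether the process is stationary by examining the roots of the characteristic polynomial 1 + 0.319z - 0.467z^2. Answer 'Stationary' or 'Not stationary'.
\text{Stationary}

The AR(p) characteristic polynomial is P(z) = 1 + 0.319z - 0.467z^2.
Stationarity requires all roots to lie outside the unit circle, i.e. |z| > 1 for every root.
Set 1 + (0.319) z + (-0.467) z^2 = 0, i.e. a z^2 + b z + c = 0 with a = -0.467, b = 0.319, c = 1.
Discriminant D = b^2 - 4ac = (0.319)^2 - 4*(-0.467)*1 = 0.101761 - (-1.868) = 1.969761.
D >= 0, so the roots are real: z = (-b +/- sqrt(D)) / (2a) = (-0.319 +/- 1.403482) / (-0.934).
  z_1 = (-0.319 + 1.403482) / (-0.934) = -1.1611,   |z_1| = 1.1611.
  z_2 = (-0.319 - 1.403482) / (-0.934) = 1.8442,   |z_2| = 1.8442.
Moduli of all roots: 1.1611, 1.8442.
All moduli strictly greater than 1? Yes.
Verdict: Stationary.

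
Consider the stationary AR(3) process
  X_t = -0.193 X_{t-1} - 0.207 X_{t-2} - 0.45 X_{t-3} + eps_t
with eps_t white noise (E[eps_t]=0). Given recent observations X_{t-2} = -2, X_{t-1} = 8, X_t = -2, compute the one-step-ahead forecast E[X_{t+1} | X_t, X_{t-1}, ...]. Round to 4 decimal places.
E[X_{t+1} \mid \mathcal F_t] = -0.3700

For an AR(p) model X_t = c + sum_i phi_i X_{t-i} + eps_t, the
one-step-ahead conditional mean is
  E[X_{t+1} | X_t, ...] = c + sum_i phi_i X_{t+1-i}.
Substitute known values:
  E[X_{t+1} | ...] = (-0.193) * (-2) + (-0.207) * (8) + (-0.45) * (-2)
                   = -0.3700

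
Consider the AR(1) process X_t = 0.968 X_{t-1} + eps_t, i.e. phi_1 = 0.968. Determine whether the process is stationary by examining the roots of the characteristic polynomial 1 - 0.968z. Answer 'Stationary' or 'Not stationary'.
\text{Stationary}

The AR(p) characteristic polynomial is P(z) = 1 - 0.968z.
Stationarity requires all roots to lie outside the unit circle, i.e. |z| > 1 for every root.
This is linear in z: 1 + (-0.968) z = 0  =>  z = -1/(-0.968) = 1.033058,  |z| = 1.033058.
Moduli of all roots: 1.0331.
All moduli strictly greater than 1? Yes.
Verdict: Stationary.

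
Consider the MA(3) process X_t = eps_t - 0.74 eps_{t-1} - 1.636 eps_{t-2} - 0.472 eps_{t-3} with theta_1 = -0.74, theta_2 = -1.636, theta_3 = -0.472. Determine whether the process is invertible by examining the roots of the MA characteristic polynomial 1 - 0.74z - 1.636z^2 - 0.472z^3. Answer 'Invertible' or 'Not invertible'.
\text{Not invertible}

The MA(q) characteristic polynomial is P(z) = 1 - 0.74z - 1.636z^2 - 0.472z^3.
Invertibility requires all roots to lie outside the unit circle, i.e. |z| > 1 for every root.
Degree 3: look for a simple real root z0 first, then factor out (1 - z/z0) and solve the remaining quadratic.
Testing z0 = -2.5: P(-2.5) = 1 + (-0.74)(-2.5) + (-1.636)(-2.5)^2 + (-0.472)(-2.5)^3
  = 1 + (1.85) + (-10.225) + (7.375) = 0.  So z_0 = -2.5 is a root, |z_0| = 2.5.
Divide out the factor (1 + 0.4 z) = (1 - z/z0) (since 1/z0 = -0.4):
  P(z) = (1 + 0.4 z)(1 + (-1.14) z + (-1.18) z^2)
  [check: z-coef -1.14 - (-0.4) = -0.74; z^2-coef -1.18 - (-0.4)(-1.14) = -1.636; z^3-coef -(-0.4)(-1.18) = -0.472.]
Remaining roots from the quadratic factor 1 + (-1.14) z + (-1.18) z^2:
  Set 1 + (-1.14) z + (-1.18) z^2 = 0, i.e. a z^2 + b z + c = 0 with a = -1.18, b = -1.14, c = 1.
  Discriminant D = b^2 - 4ac = (-1.14)^2 - 4*(-1.18)*1 = 1.2996 - (-4.72) = 6.0196.
  D >= 0, so the roots are real: z = (-b +/- sqrt(D)) / (2a) = (1.14 +/- 2.453487) / (-2.36).
    z_1 = (1.14 + 2.453487) / (-2.36) = -1.5227,   |z_1| = 1.5227.
    z_2 = (1.14 - 2.453487) / (-2.36) = 0.5566,   |z_2| = 0.5566.
Moduli of all roots: 2.5000, 1.5227, 0.5566.
All moduli strictly greater than 1? No.
Verdict: Not invertible.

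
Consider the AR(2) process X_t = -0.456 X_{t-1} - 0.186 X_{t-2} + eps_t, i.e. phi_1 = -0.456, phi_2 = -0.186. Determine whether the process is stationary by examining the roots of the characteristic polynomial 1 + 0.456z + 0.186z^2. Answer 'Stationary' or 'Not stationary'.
\text{Stationary}

The AR(p) characteristic polynomial is P(z) = 1 + 0.456z + 0.186z^2.
Stationarity requires all roots to lie outside the unit circle, i.e. |z| > 1 for every root.
Set 1 + (0.456) z + (0.186) z^2 = 0, i.e. a z^2 + b z + c = 0 with a = 0.186, b = 0.456, c = 1.
Discriminant D = b^2 - 4ac = (0.456)^2 - 4*(0.186)*1 = 0.207936 - (0.744) = -0.536064.
D < 0, so the roots are the complex-conjugate pair z = (-b +/- i sqrt(-D)) / (2a) = -1.2258 +/- 1.9682i.
For a conjugate pair |z|^2 = z * conj(z) = (product of roots) = c/a = 1/(0.186) = 5.376344, so |z| = sqrt(5.376344) = 2.3187 for both roots.
Moduli of all roots: 2.3187, 2.3187.
All moduli strictly greater than 1? Yes.
Verdict: Stationary.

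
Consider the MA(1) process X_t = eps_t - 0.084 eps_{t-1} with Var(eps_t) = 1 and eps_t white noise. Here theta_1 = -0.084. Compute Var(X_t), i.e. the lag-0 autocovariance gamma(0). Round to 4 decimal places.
\gamma(0) = 1.0071

For an MA(q) process X_t = eps_t + sum_i theta_i eps_{t-i} with
Var(eps_t) = sigma^2, the variance is
  gamma(0) = sigma^2 * (1 + sum_i theta_i^2).
  sum_i theta_i^2 = (-0.084)^2 = 0.007056.
  gamma(0) = 1 * (1 + 0.007056) = 1 * 1.007056 = 1.007056, which rounds to 1.0071.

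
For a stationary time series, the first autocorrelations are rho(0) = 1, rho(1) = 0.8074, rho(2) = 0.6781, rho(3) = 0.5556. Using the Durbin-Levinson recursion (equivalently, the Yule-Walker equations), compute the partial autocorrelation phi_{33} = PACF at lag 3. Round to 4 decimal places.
\phi_{33} = -0.0331

The PACF at lag k is phi_{kk}, the last component of the solution
to the Yule-Walker system G_k phi = r_k where
  (G_k)_{ij} = rho(|i - j|), (r_k)_i = rho(i), i,j = 1..k.
Equivalently, Durbin-Levinson gives phi_{kk} iteratively:
  phi_{11} = rho(1)
  phi_{kk} = [rho(k) - sum_{j=1..k-1} phi_{k-1,j} rho(k-j)]
            / [1 - sum_{j=1..k-1} phi_{k-1,j} rho(j)],
  phi_{k,j} = phi_{k-1,j} - phi_{kk} phi_{k-1,k-j},  j = 1..k-1.
Step k = 1:
  phi_11 = rho(1) = 0.8074.
Step k = 2:
  phi_22 = [rho(2) - phi_11 rho(1)] / [1 - phi_11 rho(1)] = [0.6781 - (0.8074)(0.8074)] / [1 - (0.8074)(0.8074)]
         = 0.02620524 / 0.34810524 = 0.07528.
  Update: phi_21 = phi_11 - phi_22 phi_11 = 0.8074 - (0.07528)(0.8074) = 0.746619.
Step k = 3:
  phi_33 = [rho(3) - phi_21 rho(2) - phi_22 rho(1)] / [1 - phi_21 rho(1) - phi_22 rho(2)]
    numerator   = 0.5556 - (0.746619)(0.6781) - (0.07528)(0.8074) = -0.01146328
    denominator = 1 - (0.746619)(0.8074) - (0.07528)(0.6781) = 0.34613252
  phi_33 = -0.01146328 / 0.34613252 = -0.0331.
Therefore phi_{33} = -0.0331.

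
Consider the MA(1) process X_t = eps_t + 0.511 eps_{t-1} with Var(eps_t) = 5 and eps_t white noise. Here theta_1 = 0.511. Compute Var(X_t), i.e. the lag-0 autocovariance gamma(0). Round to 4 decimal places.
\gamma(0) = 6.3056

For an MA(q) process X_t = eps_t + sum_i theta_i eps_{t-i} with
Var(eps_t) = sigma^2, the variance is
  gamma(0) = sigma^2 * (1 + sum_i theta_i^2).
  sum_i theta_i^2 = (0.511)^2 = 0.261121.
  gamma(0) = 5 * (1 + 0.261121) = 5 * 1.261121 = 6.305605, which rounds to 6.3056.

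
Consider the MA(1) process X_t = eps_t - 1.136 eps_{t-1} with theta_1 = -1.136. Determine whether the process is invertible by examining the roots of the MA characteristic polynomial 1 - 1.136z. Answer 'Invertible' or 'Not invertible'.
\text{Not invertible}

The MA(q) characteristic polynomial is P(z) = 1 - 1.136z.
Invertibility requires all roots to lie outside the unit circle, i.e. |z| > 1 for every root.
This is linear in z: 1 + (-1.136) z = 0  =>  z = -1/(-1.136) = 0.880282,  |z| = 0.880282.
Moduli of all roots: 0.8803.
All moduli strictly greater than 1? No.
Verdict: Not invertible.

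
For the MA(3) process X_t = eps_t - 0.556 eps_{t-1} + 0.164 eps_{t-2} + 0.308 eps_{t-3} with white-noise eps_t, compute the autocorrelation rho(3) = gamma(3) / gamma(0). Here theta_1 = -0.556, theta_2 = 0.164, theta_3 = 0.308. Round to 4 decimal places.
\rho(3) = 0.2152

For an MA(q) process with theta_0 = 1, the autocovariance is
  gamma(k) = sigma^2 * sum_{i=0..q-k} theta_i * theta_{i+k},
and rho(k) = gamma(k) / gamma(0). Sigma^2 cancels.
  numerator   = (1)*(0.308) = 0.308.
  denominator = (1)^2 + (-0.556)^2 + (0.164)^2 + (0.308)^2 = 1.430896.
  rho(3) = 0.308 / 1.430896 = 0.2152.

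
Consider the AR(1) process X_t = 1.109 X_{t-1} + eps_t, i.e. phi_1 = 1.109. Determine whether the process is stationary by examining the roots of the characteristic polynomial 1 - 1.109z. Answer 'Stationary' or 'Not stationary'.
\text{Not stationary}

The AR(p) characteristic polynomial is P(z) = 1 - 1.109z.
Stationarity requires all roots to lie outside the unit circle, i.e. |z| > 1 for every root.
This is linear in z: 1 + (-1.109) z = 0  =>  z = -1/(-1.109) = 0.901713,  |z| = 0.901713.
Moduli of all roots: 0.9017.
All moduli strictly greater than 1? No.
Verdict: Not stationary.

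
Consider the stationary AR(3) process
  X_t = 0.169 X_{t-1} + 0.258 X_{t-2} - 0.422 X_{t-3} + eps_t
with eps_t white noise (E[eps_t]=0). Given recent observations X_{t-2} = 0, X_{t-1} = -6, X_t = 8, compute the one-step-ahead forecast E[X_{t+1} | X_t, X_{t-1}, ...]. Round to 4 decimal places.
E[X_{t+1} \mid \mathcal F_t] = -0.1960

For an AR(p) model X_t = c + sum_i phi_i X_{t-i} + eps_t, the
one-step-ahead conditional mean is
  E[X_{t+1} | X_t, ...] = c + sum_i phi_i X_{t+1-i}.
Substitute known values:
  E[X_{t+1} | ...] = (0.169) * (8) + (0.258) * (-6) + (-0.422) * (0)
                   = -0.1960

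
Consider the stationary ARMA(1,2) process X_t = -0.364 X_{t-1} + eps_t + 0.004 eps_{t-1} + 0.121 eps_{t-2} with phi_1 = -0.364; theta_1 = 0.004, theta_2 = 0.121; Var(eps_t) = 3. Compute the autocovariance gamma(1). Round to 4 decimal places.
\gamma(1) = -1.4322

Multiply the model equation by X_{t-k} and take expectations. With theta_0 = psi_0 = 1 and psi_j the MA(infinity) weights, this gives
  gamma(k) - sum_i phi_i gamma(k-i) = c_k,
  c_k = sigma^2 * sum_{j=k..q} theta_j psi_{j-k}   (c_k = 0 for k > q),
using gamma(-m) = gamma(m).
psi-weights needed (psi_j = theta_j + sum_i phi_i psi_{j-i}):
  psi_1 = theta_1 + phi_1 = 0.004 + (-0.364) = -0.36
  psi_2 = theta_2 + phi_1 psi_1 = 0.121 + (-0.364)(-0.36) = 0.25204
Right-hand sides:
  c_0 = sigma^2 (1 + theta_1 psi_1 + theta_2 psi_2) = 3 * (1 + (0.004)(-0.36) + (0.121)(0.25204)) = 3 * 1.029057 = 3.087171
  c_1 = sigma^2 (theta_1 + theta_2 psi_1) = 3 * (0.004 + (0.121)(-0.36)) = -0.11868
  c_2 = sigma^2 theta_2 = 3 * (0.121) = 0.363
Equations for k = 0 and k = 1 (AR order 1):
  gamma(0) = phi_1 gamma(1) + c_0
  gamma(1) = phi_1 gamma(0) + c_1
Substituting the second into the first: gamma(0) (1 - phi_1^2) = c_0 + phi_1 c_1, so
  gamma(0) = (c_0 + phi_1 c_1) / (1 - phi_1^2) = (3.087171 + (-0.364)(-0.11868)) / (1 - (-0.364)^2) = 3.13037 / 0.867504 = 3.608479.
  gamma(1) = phi_1 gamma(0) + c_1 = (-0.364)(3.608479) + (-0.11868) = -1.432166.
Therefore gamma(1) = -1.4322 (to 4 decimal places).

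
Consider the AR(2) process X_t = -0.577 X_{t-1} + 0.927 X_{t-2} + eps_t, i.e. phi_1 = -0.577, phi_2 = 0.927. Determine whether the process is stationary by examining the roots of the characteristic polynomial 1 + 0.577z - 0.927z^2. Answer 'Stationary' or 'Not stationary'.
\text{Not stationary}

The AR(p) characteristic polynomial is P(z) = 1 + 0.577z - 0.927z^2.
Stationarity requires all roots to lie outside the unit circle, i.e. |z| > 1 for every root.
Set 1 + (0.577) z + (-0.927) z^2 = 0, i.e. a z^2 + b z + c = 0 with a = -0.927, b = 0.577, c = 1.
Discriminant D = b^2 - 4ac = (0.577)^2 - 4*(-0.927)*1 = 0.332929 - (-3.708) = 4.040929.
D >= 0, so the roots are real: z = (-b +/- sqrt(D)) / (2a) = (-0.577 +/- 2.010206) / (-1.854).
  z_1 = (-0.577 + 2.010206) / (-1.854) = -0.773,   |z_1| = 0.773.
  z_2 = (-0.577 - 2.010206) / (-1.854) = 1.3955,   |z_2| = 1.3955.
Moduli of all roots: 0.7730, 1.3955.
All moduli strictly greater than 1? No.
Verdict: Not stationary.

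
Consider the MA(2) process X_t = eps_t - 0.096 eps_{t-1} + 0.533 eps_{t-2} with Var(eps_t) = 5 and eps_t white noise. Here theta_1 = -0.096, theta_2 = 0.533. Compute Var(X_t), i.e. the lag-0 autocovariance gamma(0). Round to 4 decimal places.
\gamma(0) = 6.4665

For an MA(q) process X_t = eps_t + sum_i theta_i eps_{t-i} with
Var(eps_t) = sigma^2, the variance is
  gamma(0) = sigma^2 * (1 + sum_i theta_i^2).
  sum_i theta_i^2 = (-0.096)^2 + (0.533)^2 = 0.009216 + 0.284089 = 0.293305.
  gamma(0) = 5 * (1 + 0.293305) = 5 * 1.293305 = 6.466525, which rounds to 6.4665.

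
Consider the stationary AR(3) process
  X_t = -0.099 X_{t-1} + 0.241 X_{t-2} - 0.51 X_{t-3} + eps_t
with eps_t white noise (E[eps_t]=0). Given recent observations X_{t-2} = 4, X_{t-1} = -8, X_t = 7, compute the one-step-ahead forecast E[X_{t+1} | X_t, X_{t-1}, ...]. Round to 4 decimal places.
E[X_{t+1} \mid \mathcal F_t] = -4.6610

For an AR(p) model X_t = c + sum_i phi_i X_{t-i} + eps_t, the
one-step-ahead conditional mean is
  E[X_{t+1} | X_t, ...] = c + sum_i phi_i X_{t+1-i}.
Substitute known values:
  E[X_{t+1} | ...] = (-0.099) * (7) + (0.241) * (-8) + (-0.51) * (4)
                   = -4.6610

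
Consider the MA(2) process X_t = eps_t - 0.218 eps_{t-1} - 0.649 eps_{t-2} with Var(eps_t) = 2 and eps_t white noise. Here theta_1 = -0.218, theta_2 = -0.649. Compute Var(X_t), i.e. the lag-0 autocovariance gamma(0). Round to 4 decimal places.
\gamma(0) = 2.9375

For an MA(q) process X_t = eps_t + sum_i theta_i eps_{t-i} with
Var(eps_t) = sigma^2, the variance is
  gamma(0) = sigma^2 * (1 + sum_i theta_i^2).
  sum_i theta_i^2 = (-0.218)^2 + (-0.649)^2 = 0.047524 + 0.421201 = 0.468725.
  gamma(0) = 2 * (1 + 0.468725) = 2 * 1.468725 = 2.93745, which rounds to 2.9375.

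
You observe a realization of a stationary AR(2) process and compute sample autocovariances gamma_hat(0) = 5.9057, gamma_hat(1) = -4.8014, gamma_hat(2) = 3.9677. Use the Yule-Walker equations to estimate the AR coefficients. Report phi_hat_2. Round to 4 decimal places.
\hat\phi_{2} = 0.0320

The Yule-Walker equations for an AR(p) process read, in matrix form,
  Gamma_p phi = r_p,   with   (Gamma_p)_{ij} = gamma(|i - j|),
                       (r_p)_i = gamma(i),   i,j = 1..p.
Substitute the sample gammas (Toeplitz matrix and right-hand side of size 2):
  Gamma_p = [[5.9057, -4.8014], [-4.8014, 5.9057]]
  r_p     = [-4.8014, 3.9677]
Written out:
  5.9057 phi_1 - 4.8014 phi_2 = -4.8014
  -4.8014 phi_1 + 5.9057 phi_2 = 3.9677
Solve by Cramer's rule:
  det = gamma(0)^2 - gamma(1)^2 = (5.9057)^2 - (-4.8014)^2 = 34.87729249 - 23.05344196 = 11.82385053
  phi_hat_1 = [gamma(1) gamma(0) - gamma(1) gamma(2)] / det = [(-4.8014)(5.9057) - (-4.8014)(3.9677)] / 11.82385053 = -9.3051132 / 11.82385053 = -0.787
  phi_hat_2 = [gamma(0) gamma(2) - gamma(1)^2] / det = [(5.9057)(3.9677) - (-4.8014)^2] / 11.82385053 = 0.37860393 / 11.82385053 = 0.032
So phi_hat = [-0.7870, 0.0320].
Therefore phi_hat_2 = 0.0320.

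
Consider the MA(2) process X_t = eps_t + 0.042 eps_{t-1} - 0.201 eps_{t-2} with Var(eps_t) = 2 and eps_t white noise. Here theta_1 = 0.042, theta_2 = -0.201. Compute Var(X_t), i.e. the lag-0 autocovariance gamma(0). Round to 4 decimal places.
\gamma(0) = 2.0843

For an MA(q) process X_t = eps_t + sum_i theta_i eps_{t-i} with
Var(eps_t) = sigma^2, the variance is
  gamma(0) = sigma^2 * (1 + sum_i theta_i^2).
  sum_i theta_i^2 = (0.042)^2 + (-0.201)^2 = 0.001764 + 0.040401 = 0.042165.
  gamma(0) = 2 * (1 + 0.042165) = 2 * 1.042165 = 2.08433, which rounds to 2.0843.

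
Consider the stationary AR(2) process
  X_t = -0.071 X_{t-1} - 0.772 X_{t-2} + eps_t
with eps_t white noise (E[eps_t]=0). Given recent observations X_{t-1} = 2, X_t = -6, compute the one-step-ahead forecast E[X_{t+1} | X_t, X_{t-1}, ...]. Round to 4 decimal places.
E[X_{t+1} \mid \mathcal F_t] = -1.1180

For an AR(p) model X_t = c + sum_i phi_i X_{t-i} + eps_t, the
one-step-ahead conditional mean is
  E[X_{t+1} | X_t, ...] = c + sum_i phi_i X_{t+1-i}.
Substitute known values:
  E[X_{t+1} | ...] = (-0.071) * (-6) + (-0.772) * (2)
                   = -1.1180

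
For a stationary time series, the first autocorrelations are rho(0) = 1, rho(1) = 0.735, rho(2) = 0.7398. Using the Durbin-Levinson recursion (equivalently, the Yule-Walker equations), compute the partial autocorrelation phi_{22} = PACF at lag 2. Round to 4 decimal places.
\phi_{22} = 0.4341

The PACF at lag k is phi_{kk}, the last component of the solution
to the Yule-Walker system G_k phi = r_k where
  (G_k)_{ij} = rho(|i - j|), (r_k)_i = rho(i), i,j = 1..k.
Equivalently, Durbin-Levinson gives phi_{kk} iteratively:
  phi_{11} = rho(1)
  phi_{kk} = [rho(k) - sum_{j=1..k-1} phi_{k-1,j} rho(k-j)]
            / [1 - sum_{j=1..k-1} phi_{k-1,j} rho(j)],
  phi_{k,j} = phi_{k-1,j} - phi_{kk} phi_{k-1,k-j},  j = 1..k-1.
Step k = 1:
  phi_11 = rho(1) = 0.735.
Step k = 2:
  phi_22 = [rho(2) - phi_11 rho(1)] / [1 - phi_11 rho(1)] = [0.7398 - (0.735)(0.735)] / [1 - (0.735)(0.735)]
         = 0.199575 / 0.459775 = 0.4341.
Therefore phi_{22} = 0.4341.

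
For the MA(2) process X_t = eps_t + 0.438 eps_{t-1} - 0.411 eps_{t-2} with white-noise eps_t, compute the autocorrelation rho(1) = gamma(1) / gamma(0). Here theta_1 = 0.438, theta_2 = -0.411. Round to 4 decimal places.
\rho(1) = 0.1896

For an MA(q) process with theta_0 = 1, the autocovariance is
  gamma(k) = sigma^2 * sum_{i=0..q-k} theta_i * theta_{i+k},
and rho(k) = gamma(k) / gamma(0). Sigma^2 cancels.
  numerator   = (1)*(0.438) + (0.438)*(-0.411) = 0.257982.
  denominator = (1)^2 + (0.438)^2 + (-0.411)^2 = 1.360765.
  rho(1) = 0.257982 / 1.360765 = 0.1896.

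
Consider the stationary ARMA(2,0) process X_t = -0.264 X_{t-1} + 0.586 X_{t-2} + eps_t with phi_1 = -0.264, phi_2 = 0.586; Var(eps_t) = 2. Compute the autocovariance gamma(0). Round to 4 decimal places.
\gamma(0) = 5.1334

Multiply the model equation by X_{t-k} and take expectations. With theta_0 = psi_0 = 1 and psi_j the MA(infinity) weights, this gives
  gamma(k) - sum_i phi_i gamma(k-i) = c_k,
  c_k = sigma^2 * sum_{j=k..q} theta_j psi_{j-k}   (c_k = 0 for k > q),
using gamma(-m) = gamma(m).
Pure AR (q = 0): c_0 = sigma^2 = 2, c_k = 0 for k >= 1.
Equations for k = 0, 1, 2 (AR order 2, c_2 = 0):
  (E0) gamma(0) = phi_1 gamma(1) + phi_2 gamma(2) + c_0
  (E1) gamma(1) = phi_1 gamma(0) + phi_2 gamma(1) + c_1
  (E2) gamma(2) = phi_1 gamma(1) + phi_2 gamma(0)
From (E1): gamma(1) = A gamma(0) + B with
  A = phi_1 / (1 - phi_2) = -0.264 / 0.414 = -0.637681,   B = c_1 / (1 - phi_2) = 0 / 0.414 = 0.
Insert (E2) into (E0): gamma(0) (1 - phi_2^2) = phi_1 (1 + phi_2) gamma(1) + c_0.
  phi_1 (1 + phi_2) = (-0.264)(1.586) = -0.418704,   1 - phi_2^2 = 0.656604.
Replace gamma(1) by A gamma(0) + B and collect gamma(0):
  gamma(0) [0.656604 - (-0.418704)(-0.637681)] = c_0 = 2
  gamma(0) * 0.389604 = 2
  gamma(0) = 2 / 0.389604 = 5.133413.
Therefore gamma(0) = 5.1334 (to 4 decimal places).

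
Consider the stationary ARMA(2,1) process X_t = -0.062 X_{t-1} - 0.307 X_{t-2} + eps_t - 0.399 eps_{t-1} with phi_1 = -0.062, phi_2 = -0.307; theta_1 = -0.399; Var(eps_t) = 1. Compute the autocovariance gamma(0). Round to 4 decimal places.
\gamma(0) = 1.3246

Multiply the model equation by X_{t-k} and take expectations. With theta_0 = psi_0 = 1 and psi_j the MA(infinity) weights, this gives
  gamma(k) - sum_i phi_i gamma(k-i) = c_k,
  c_k = sigma^2 * sum_{j=k..q} theta_j psi_{j-k}   (c_k = 0 for k > q),
using gamma(-m) = gamma(m).
psi-weights needed (psi_j = theta_j + sum_i phi_i psi_{j-i}):
  psi_1 = theta_1 + phi_1 = -0.399 + (-0.062) = -0.461
Right-hand sides:
  c_0 = sigma^2 (1 + theta_1 psi_1) = 1 * (1 + (-0.399)(-0.461)) = 1 * 1.183939 = 1.183939
  c_1 = sigma^2 theta_1 = 1 * (-0.399) = -0.399
  c_2 = 0
Equations for k = 0, 1, 2 (AR order 2, c_2 = 0):
  (E0) gamma(0) = phi_1 gamma(1) + phi_2 gamma(2) + c_0
  (E1) gamma(1) = phi_1 gamma(0) + phi_2 gamma(1) + c_1
  (E2) gamma(2) = phi_1 gamma(1) + phi_2 gamma(0)
From (E1): gamma(1) = A gamma(0) + B with
  A = phi_1 / (1 - phi_2) = -0.062 / 1.307 = -0.047437,   B = c_1 / (1 - phi_2) = -0.399 / 1.307 = -0.305279.
Insert (E2) into (E0): gamma(0) (1 - phi_2^2) = phi_1 (1 + phi_2) gamma(1) + c_0.
  phi_1 (1 + phi_2) = (-0.062)(0.693) = -0.042966,   1 - phi_2^2 = 0.905751.
Replace gamma(1) by A gamma(0) + B and collect gamma(0):
  gamma(0) [0.905751 - (-0.042966)(-0.047437)] = (-0.042966)(-0.305279) + 1.183939
  gamma(0) * 0.903713 = 1.197056
  gamma(0) = 1.197056 / 0.903713 = 1.324597.
Therefore gamma(0) = 1.3246 (to 4 decimal places).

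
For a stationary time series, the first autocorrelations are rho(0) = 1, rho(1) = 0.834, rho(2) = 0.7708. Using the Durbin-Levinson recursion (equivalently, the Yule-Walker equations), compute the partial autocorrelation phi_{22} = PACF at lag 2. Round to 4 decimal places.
\phi_{22} = 0.2472

The PACF at lag k is phi_{kk}, the last component of the solution
to the Yule-Walker system G_k phi = r_k where
  (G_k)_{ij} = rho(|i - j|), (r_k)_i = rho(i), i,j = 1..k.
Equivalently, Durbin-Levinson gives phi_{kk} iteratively:
  phi_{11} = rho(1)
  phi_{kk} = [rho(k) - sum_{j=1..k-1} phi_{k-1,j} rho(k-j)]
            / [1 - sum_{j=1..k-1} phi_{k-1,j} rho(j)],
  phi_{k,j} = phi_{k-1,j} - phi_{kk} phi_{k-1,k-j},  j = 1..k-1.
Step k = 1:
  phi_11 = rho(1) = 0.834.
Step k = 2:
  phi_22 = [rho(2) - phi_11 rho(1)] / [1 - phi_11 rho(1)] = [0.7708 - (0.834)(0.834)] / [1 - (0.834)(0.834)]
         = 0.075244 / 0.304444 = 0.2472.
Therefore phi_{22} = 0.2472.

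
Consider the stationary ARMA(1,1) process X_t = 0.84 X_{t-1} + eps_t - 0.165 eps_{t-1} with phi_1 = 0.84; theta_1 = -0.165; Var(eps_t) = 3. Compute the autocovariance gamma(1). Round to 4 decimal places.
\gamma(1) = 5.9251

Multiply the model equation by X_{t-k} and take expectations. With theta_0 = psi_0 = 1 and psi_j the MA(infinity) weights, this gives
  gamma(k) - sum_i phi_i gamma(k-i) = c_k,
  c_k = sigma^2 * sum_{j=k..q} theta_j psi_{j-k}   (c_k = 0 for k > q),
using gamma(-m) = gamma(m).
psi-weights needed (psi_j = theta_j + sum_i phi_i psi_{j-i}):
  psi_1 = theta_1 + phi_1 = -0.165 + (0.84) = 0.675
Right-hand sides:
  c_0 = sigma^2 (1 + theta_1 psi_1) = 3 * (1 + (-0.165)(0.675)) = 3 * 0.888625 = 2.665875
  c_1 = sigma^2 theta_1 = 3 * (-0.165) = -0.495
  c_2 = 0
Equations for k = 0 and k = 1 (AR order 1):
  gamma(0) = phi_1 gamma(1) + c_0
  gamma(1) = phi_1 gamma(0) + c_1
Substituting the second into the first: gamma(0) (1 - phi_1^2) = c_0 + phi_1 c_1, so
  gamma(0) = (c_0 + phi_1 c_1) / (1 - phi_1^2) = (2.665875 + (0.84)(-0.495)) / (1 - (0.84)^2) = 2.250075 / 0.2944 = 7.642918.
  gamma(1) = phi_1 gamma(0) + c_1 = (0.84)(7.642918) + (-0.495) = 5.925051.
Therefore gamma(1) = 5.9251 (to 4 decimal places).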